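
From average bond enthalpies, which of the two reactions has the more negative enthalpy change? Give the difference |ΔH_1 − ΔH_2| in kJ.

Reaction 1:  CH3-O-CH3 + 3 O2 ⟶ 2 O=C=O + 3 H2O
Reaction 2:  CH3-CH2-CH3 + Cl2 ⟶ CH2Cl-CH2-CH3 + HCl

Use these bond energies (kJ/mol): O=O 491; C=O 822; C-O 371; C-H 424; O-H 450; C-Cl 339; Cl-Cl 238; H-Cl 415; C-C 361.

Reaction 1:
  Bonds broken (reactants):
    C-H: 6 × 424 = 2544
    C-O: 2 × 371 = 742
    O=O: 3 × 491 = 1473
    Σ(broken) = 4759 kJ
  Bonds formed (products):
    C=O: 4 × 822 = 3288
    O-H: 6 × 450 = 2700
    Σ(formed) = 5988 kJ
  ΔH_1 = 4759 − 5988 = −1229 kJ
Reaction 2:
  Bonds broken (reactants):
    C-C: 2 × 361 = 722
    C-H: 8 × 424 = 3392
    Cl-Cl: 1 × 238 = 238
    Σ(broken) = 4352 kJ
  Bonds formed (products):
    C-C: 2 × 361 = 722
    C-Cl: 1 × 339 = 339
    C-H: 7 × 424 = 2968
    H-Cl: 1 × 415 = 415
    Σ(formed) = 4444 kJ
  ΔH_2 = 4352 − 4444 = −92 kJ
ΔH_1 − ΔH_2 = −1137 kJ, so reaction 1 has the more negative ΔH; |ΔH_1 − ΔH_2| = 1137 kJ.

Reaction 1, by 1137 kJ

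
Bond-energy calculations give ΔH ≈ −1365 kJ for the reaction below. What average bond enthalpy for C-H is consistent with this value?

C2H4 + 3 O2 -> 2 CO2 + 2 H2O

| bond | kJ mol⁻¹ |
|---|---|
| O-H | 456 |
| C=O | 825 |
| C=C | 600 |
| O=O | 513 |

Let D be the C-H bond energy.
Σ(broken) = 4×D + 1×600 + 3×513 = 2139 + 4D
Σ(formed) = 4×825 + 4×456 = 5124
ΔH = Σ(broken) − Σ(formed) = (2139 + 4D) − (5124) = −2985 + 4D
Setting this equal to −1365 kJ gives 4D = 1620, so D = 405 kJ/mol.

D(C-H) ≈ 405 kJ/mol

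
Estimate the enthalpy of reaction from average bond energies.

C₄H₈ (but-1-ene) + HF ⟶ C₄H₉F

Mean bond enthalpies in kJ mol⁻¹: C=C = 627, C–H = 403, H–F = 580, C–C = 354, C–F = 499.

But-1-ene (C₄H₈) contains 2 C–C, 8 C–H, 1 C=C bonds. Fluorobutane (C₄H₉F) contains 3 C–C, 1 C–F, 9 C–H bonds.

Bonds broken (reactants):
  C–C: 2 × 354 = 708
  C–H: 8 × 403 = 3224
  C=C: 1 × 627 = 627
  H–F: 1 × 580 = 580
  Σ(broken) = 5139 kJ
Bonds formed (products):
  C–C: 3 × 354 = 1062
  C–F: 1 × 499 = 499
  C–H: 9 × 403 = 3627
  Σ(formed) = 5188 kJ
ΔH = Σ(broken) − Σ(formed) = 5139 − 5188 = −49 kJ

ΔH ≈ −49 kJ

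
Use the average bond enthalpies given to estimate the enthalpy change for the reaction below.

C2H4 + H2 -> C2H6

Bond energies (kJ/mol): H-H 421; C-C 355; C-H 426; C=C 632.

ΔH ≈ −154 kJ

Bonds broken (reactants):
  C-H: 4 × 426 = 1704
  C=C: 1 × 632 = 632
  H-H: 1 × 421 = 421
  Σ(broken) = 2757 kJ
Bonds formed (products):
  C-C: 1 × 355 = 355
  C-H: 6 × 426 = 2556
  Σ(formed) = 2911 kJ
ΔH = Σ(broken) − Σ(formed) = 2757 − 2911 = −154 kJ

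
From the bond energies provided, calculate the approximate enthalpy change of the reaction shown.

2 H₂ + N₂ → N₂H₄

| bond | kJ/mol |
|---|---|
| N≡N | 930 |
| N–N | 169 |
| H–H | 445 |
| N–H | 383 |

Bonds broken (reactants):
  H–H: 2 × 445 = 890
  N≡N: 1 × 930 = 930
  Σ(broken) = 1820 kJ
Bonds formed (products):
  N–H: 4 × 383 = 1532
  N–N: 1 × 169 = 169
  Σ(formed) = 1701 kJ
ΔH = Σ(broken) − Σ(formed) = 1820 − 1701 = +119 kJ

ΔH ≈ +119 kJ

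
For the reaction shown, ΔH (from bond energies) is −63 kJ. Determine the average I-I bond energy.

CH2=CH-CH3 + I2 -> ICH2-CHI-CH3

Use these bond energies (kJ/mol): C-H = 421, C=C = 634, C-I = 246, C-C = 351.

D(I-I) ≈ 146 kJ/mol

Let D be the I-I bond energy.
Σ(broken) = 1×351 + 6×421 + 1×634 + 1×D = 3511 + D
Σ(formed) = 2×351 + 6×421 + 2×246 = 3720
ΔH = Σ(broken) − Σ(formed) = (3511 + D) − (3720) = −209 + D
Setting this equal to −63 kJ gives D = 146 kJ/mol.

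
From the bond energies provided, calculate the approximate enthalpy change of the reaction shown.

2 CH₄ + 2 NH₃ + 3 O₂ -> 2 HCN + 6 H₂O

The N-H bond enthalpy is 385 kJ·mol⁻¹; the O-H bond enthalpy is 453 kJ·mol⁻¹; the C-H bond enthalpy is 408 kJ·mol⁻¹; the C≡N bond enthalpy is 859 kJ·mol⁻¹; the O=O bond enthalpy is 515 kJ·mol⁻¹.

Bonds broken (reactants):
  C-H: 8 × 408 = 3264
  N-H: 6 × 385 = 2310
  O=O: 3 × 515 = 1545
  Σ(broken) = 7119 kJ
Bonds formed (products):
  C≡N: 2 × 859 = 1718
  C-H: 2 × 408 = 816
  O-H: 12 × 453 = 5436
  Σ(formed) = 7970 kJ
ΔH = Σ(broken) − Σ(formed) = 7119 − 7970 = −851 kJ

ΔH ≈ −851 kJ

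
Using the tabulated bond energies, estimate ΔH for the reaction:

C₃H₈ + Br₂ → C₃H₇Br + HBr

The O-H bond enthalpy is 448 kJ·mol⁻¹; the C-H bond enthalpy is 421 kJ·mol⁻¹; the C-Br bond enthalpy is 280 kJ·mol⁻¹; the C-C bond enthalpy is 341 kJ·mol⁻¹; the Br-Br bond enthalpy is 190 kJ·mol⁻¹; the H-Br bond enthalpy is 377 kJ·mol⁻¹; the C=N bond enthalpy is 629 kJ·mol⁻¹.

Bonds broken (reactants):
  Br-Br: 1 × 190 = 190
  C-C: 2 × 341 = 682
  C-H: 8 × 421 = 3368
  Σ(broken) = 4240 kJ
Bonds formed (products):
  C-Br: 1 × 280 = 280
  C-C: 2 × 341 = 682
  C-H: 7 × 421 = 2947
  H-Br: 1 × 377 = 377
  Σ(formed) = 4286 kJ
ΔH = Σ(broken) − Σ(formed) = 4240 − 4286 = −46 kJ

ΔH ≈ −46 kJ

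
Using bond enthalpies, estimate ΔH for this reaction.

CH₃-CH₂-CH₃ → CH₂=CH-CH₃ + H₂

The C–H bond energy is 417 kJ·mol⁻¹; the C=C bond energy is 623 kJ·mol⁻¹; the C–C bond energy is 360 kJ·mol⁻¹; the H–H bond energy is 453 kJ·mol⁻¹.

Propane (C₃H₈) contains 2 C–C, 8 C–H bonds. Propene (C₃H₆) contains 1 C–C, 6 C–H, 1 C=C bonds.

Bonds broken (reactants):
  C–C: 2 × 360 = 720
  C–H: 8 × 417 = 3336
  Σ(broken) = 4056 kJ
Bonds formed (products):
  C–C: 1 × 360 = 360
  C–H: 6 × 417 = 2502
  C=C: 1 × 623 = 623
  H–H: 1 × 453 = 453
  Σ(formed) = 3938 kJ
ΔH = Σ(broken) − Σ(formed) = 4056 − 3938 = +118 kJ

ΔH ≈ +118 kJ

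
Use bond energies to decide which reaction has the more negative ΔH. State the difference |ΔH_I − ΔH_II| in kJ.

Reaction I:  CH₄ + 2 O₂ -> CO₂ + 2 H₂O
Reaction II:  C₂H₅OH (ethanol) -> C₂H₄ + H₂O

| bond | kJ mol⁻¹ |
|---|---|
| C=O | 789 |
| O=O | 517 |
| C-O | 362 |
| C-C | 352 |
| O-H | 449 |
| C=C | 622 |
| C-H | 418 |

Reaction I, by 729 kJ

Reaction I:
  Bonds broken (reactants):
    C-H: 4 × 418 = 1672
    O=O: 2 × 517 = 1034
    Σ(broken) = 2706 kJ
  Bonds formed (products):
    C=O: 2 × 789 = 1578
    O-H: 4 × 449 = 1796
    Σ(formed) = 3374 kJ
  ΔH_I = 2706 − 3374 = −668 kJ
Reaction II:
  Bonds broken (reactants):
    C-C: 1 × 352 = 352
    C-H: 5 × 418 = 2090
    C-O: 1 × 362 = 362
    O-H: 1 × 449 = 449
    Σ(broken) = 3253 kJ
  Bonds formed (products):
    C-H: 4 × 418 = 1672
    C=C: 1 × 622 = 622
    O-H: 2 × 449 = 898
    Σ(formed) = 3192 kJ
  ΔH_II = 3253 − 3192 = +61 kJ
ΔH_I − ΔH_II = −729 kJ, so reaction I has the more negative ΔH; |ΔH_I − ΔH_II| = 729 kJ.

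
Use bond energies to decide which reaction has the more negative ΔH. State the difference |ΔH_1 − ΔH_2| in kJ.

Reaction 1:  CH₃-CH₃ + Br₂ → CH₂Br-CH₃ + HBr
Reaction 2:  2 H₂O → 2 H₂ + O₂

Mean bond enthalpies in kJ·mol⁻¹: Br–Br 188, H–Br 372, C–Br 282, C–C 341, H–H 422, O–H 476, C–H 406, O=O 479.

Reaction 1, by 641 kJ

Reaction 1:
  Bonds broken (reactants):
    Br–Br: 1 × 188 = 188
    C–C: 1 × 341 = 341
    C–H: 6 × 406 = 2436
    Σ(broken) = 2965 kJ
  Bonds formed (products):
    C–Br: 1 × 282 = 282
    C–C: 1 × 341 = 341
    C–H: 5 × 406 = 2030
    H–Br: 1 × 372 = 372
    Σ(formed) = 3025 kJ
  ΔH_1 = 2965 − 3025 = −60 kJ
Reaction 2:
  Bonds broken (reactants):
    O–H: 4 × 476 = 1904
    Σ(broken) = 1904 kJ
  Bonds formed (products):
    H–H: 2 × 422 = 844
    O=O: 1 × 479 = 479
    Σ(formed) = 1323 kJ
  ΔH_2 = 1904 − 1323 = +581 kJ
ΔH_1 − ΔH_2 = −641 kJ, so reaction 1 has the more negative ΔH; |ΔH_1 − ΔH_2| = 641 kJ.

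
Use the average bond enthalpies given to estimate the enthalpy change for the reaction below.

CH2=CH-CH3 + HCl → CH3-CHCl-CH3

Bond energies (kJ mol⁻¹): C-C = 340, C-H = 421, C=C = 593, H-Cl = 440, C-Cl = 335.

ΔH ≈ −63 kJ

Bonds broken (reactants):
  C-C: 1 × 340 = 340
  C-H: 6 × 421 = 2526
  C=C: 1 × 593 = 593
  H-Cl: 1 × 440 = 440
  Σ(broken) = 3899 kJ
Bonds formed (products):
  C-C: 2 × 340 = 680
  C-Cl: 1 × 335 = 335
  C-H: 7 × 421 = 2947
  Σ(formed) = 3962 kJ
ΔH = Σ(broken) − Σ(formed) = 3899 − 3962 = −63 kJ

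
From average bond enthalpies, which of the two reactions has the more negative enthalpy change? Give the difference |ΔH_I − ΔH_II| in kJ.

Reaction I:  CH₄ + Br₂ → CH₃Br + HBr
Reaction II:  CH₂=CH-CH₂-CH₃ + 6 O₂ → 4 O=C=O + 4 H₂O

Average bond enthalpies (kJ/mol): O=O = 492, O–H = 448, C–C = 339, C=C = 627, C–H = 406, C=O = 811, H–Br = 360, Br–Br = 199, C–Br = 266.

Reaction II, by 2546 kJ

Reaction I:
  Bonds broken (reactants):
    Br–Br: 1 × 199 = 199
    C–H: 4 × 406 = 1624
    Σ(broken) = 1823 kJ
  Bonds formed (products):
    C–Br: 1 × 266 = 266
    C–H: 3 × 406 = 1218
    H–Br: 1 × 360 = 360
    Σ(formed) = 1844 kJ
  ΔH_I = 1823 − 1844 = −21 kJ
Reaction II:
  Bonds broken (reactants):
    C–C: 2 × 339 = 678
    C–H: 8 × 406 = 3248
    C=C: 1 × 627 = 627
    O=O: 6 × 492 = 2952
    Σ(broken) = 7505 kJ
  Bonds formed (products):
    C=O: 8 × 811 = 6488
    O–H: 8 × 448 = 3584
    Σ(formed) = 10072 kJ
  ΔH_II = 7505 − 10072 = −2567 kJ
ΔH_I − ΔH_II = +2546 kJ, so reaction II has the more negative ΔH; |ΔH_I − ΔH_II| = 2546 kJ.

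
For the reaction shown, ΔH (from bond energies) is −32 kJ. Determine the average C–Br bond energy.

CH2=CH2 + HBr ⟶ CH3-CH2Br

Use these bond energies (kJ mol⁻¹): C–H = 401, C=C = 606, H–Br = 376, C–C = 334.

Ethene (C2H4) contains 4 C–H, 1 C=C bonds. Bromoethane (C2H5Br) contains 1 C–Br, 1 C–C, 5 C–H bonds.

D(C–Br) ≈ 279 kJ/mol

Let D be the C–Br bond energy.
Σ(broken) = 4×401 + 1×606 + 1×376 = 2586
Σ(formed) = 1×D + 1×334 + 5×401 = 2339 + D
ΔH = Σ(broken) − Σ(formed) = (2586) − (2339 + D) = +247 − D
Setting this equal to −32 kJ gives D = 279 kJ/mol.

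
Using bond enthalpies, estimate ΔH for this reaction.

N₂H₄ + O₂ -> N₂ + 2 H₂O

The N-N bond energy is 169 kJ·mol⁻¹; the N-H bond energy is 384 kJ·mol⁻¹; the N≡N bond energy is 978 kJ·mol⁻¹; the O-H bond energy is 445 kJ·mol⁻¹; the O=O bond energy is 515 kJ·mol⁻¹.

ΔH ≈ −538 kJ

Bonds broken (reactants):
  N-H: 4 × 384 = 1536
  N-N: 1 × 169 = 169
  O=O: 1 × 515 = 515
  Σ(broken) = 2220 kJ
Bonds formed (products):
  N≡N: 1 × 978 = 978
  O-H: 4 × 445 = 1780
  Σ(formed) = 2758 kJ
ΔH = Σ(broken) − Σ(formed) = 2220 − 2758 = −538 kJ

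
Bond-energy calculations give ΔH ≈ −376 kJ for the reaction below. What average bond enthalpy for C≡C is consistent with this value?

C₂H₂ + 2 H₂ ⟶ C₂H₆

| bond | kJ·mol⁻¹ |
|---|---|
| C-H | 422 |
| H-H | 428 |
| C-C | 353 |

D(C≡C) ≈ 809 kJ/mol

Let D be the C≡C bond energy.
Σ(broken) = 1×D + 2×422 + 2×428 = 1700 + D
Σ(formed) = 1×353 + 6×422 = 2885
ΔH = Σ(broken) − Σ(formed) = (1700 + D) − (2885) = −1185 + D
Setting this equal to −376 kJ gives D = 809 kJ/mol.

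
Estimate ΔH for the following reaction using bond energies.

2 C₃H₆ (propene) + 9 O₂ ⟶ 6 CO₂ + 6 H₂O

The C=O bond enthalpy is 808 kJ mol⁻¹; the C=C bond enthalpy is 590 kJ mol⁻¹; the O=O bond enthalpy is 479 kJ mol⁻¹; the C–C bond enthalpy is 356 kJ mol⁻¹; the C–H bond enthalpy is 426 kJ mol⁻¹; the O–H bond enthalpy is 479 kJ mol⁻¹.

Bonds broken (reactants):
  C–C: 2 × 356 = 712
  C–H: 12 × 426 = 5112
  C=C: 2 × 590 = 1180
  O=O: 9 × 479 = 4311
  Σ(broken) = 11315 kJ
Bonds formed (products):
  C=O: 12 × 808 = 9696
  O–H: 12 × 479 = 5748
  Σ(formed) = 15444 kJ
ΔH = Σ(broken) − Σ(formed) = 11315 − 15444 = −4129 kJ

ΔH ≈ −4129 kJ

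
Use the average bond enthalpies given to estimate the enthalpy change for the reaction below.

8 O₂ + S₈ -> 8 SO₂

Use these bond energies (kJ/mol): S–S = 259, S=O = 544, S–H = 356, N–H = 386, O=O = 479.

Bonds broken (reactants):
  O=O: 8 × 479 = 3832
  S–S: 8 × 259 = 2072
  Σ(broken) = 5904 kJ
Bonds formed (products):
  S=O: 16 × 544 = 8704
  Σ(formed) = 8704 kJ
ΔH = Σ(broken) − Σ(formed) = 5904 − 8704 = −2800 kJ

ΔH ≈ −2800 kJ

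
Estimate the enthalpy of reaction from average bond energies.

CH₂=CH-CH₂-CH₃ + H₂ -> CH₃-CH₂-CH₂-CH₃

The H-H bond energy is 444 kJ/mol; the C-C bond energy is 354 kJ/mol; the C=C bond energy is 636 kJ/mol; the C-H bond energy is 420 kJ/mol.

Bonds broken (reactants):
  C-C: 2 × 354 = 708
  C-H: 8 × 420 = 3360
  C=C: 1 × 636 = 636
  H-H: 1 × 444 = 444
  Σ(broken) = 5148 kJ
Bonds formed (products):
  C-C: 3 × 354 = 1062
  C-H: 10 × 420 = 4200
  Σ(formed) = 5262 kJ
ΔH = Σ(broken) − Σ(formed) = 5148 − 5262 = −114 kJ

ΔH ≈ −114 kJ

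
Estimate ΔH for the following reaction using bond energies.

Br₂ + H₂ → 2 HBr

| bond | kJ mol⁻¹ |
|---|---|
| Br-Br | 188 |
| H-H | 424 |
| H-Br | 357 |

Bonds broken (reactants):
  Br-Br: 1 × 188 = 188
  H-H: 1 × 424 = 424
  Σ(broken) = 612 kJ
Bonds formed (products):
  H-Br: 2 × 357 = 714
  Σ(formed) = 714 kJ
ΔH = Σ(broken) − Σ(formed) = 612 − 714 = −102 kJ

ΔH ≈ −102 kJ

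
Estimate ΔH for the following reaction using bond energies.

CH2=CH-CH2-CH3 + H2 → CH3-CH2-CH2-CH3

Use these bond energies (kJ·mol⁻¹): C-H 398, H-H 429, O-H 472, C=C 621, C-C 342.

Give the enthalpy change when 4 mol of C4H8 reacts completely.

ΔH = −352 kJ

Bonds broken (reactants):
  C-C: 2 × 342 = 684
  C-H: 8 × 398 = 3184
  C=C: 1 × 621 = 621
  H-H: 1 × 429 = 429
  Σ(broken) = 4918 kJ
Bonds formed (products):
  C-C: 3 × 342 = 1026
  C-H: 10 × 398 = 3980
  Σ(formed) = 5006 kJ
ΔH = Σ(broken) − Σ(formed) = 4918 − 5006 = −88 kJ
For 4× the reaction as written: 4 × (−88) = −352 kJ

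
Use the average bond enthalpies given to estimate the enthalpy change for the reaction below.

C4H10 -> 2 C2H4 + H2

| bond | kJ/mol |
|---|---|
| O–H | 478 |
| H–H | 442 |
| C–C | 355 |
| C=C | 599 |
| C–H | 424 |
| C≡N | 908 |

ΔH ≈ +273 kJ

Bonds broken (reactants):
  C–C: 3 × 355 = 1065
  C–H: 10 × 424 = 4240
  Σ(broken) = 5305 kJ
Bonds formed (products):
  C–H: 8 × 424 = 3392
  C=C: 2 × 599 = 1198
  H–H: 1 × 442 = 442
  Σ(formed) = 5032 kJ
ΔH = Σ(broken) − Σ(formed) = 5305 − 5032 = +273 kJ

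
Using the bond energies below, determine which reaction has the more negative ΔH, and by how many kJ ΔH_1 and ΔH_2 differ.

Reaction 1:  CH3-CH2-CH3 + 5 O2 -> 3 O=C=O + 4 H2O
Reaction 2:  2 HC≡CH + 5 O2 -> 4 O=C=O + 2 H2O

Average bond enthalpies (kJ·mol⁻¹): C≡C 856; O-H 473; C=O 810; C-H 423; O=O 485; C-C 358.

Reaction 1:
  Bonds broken (reactants):
    C-C: 2 × 358 = 716
    C-H: 8 × 423 = 3384
    O=O: 5 × 485 = 2425
    Σ(broken) = 6525 kJ
  Bonds formed (products):
    C=O: 6 × 810 = 4860
    O-H: 8 × 473 = 3784
    Σ(formed) = 8644 kJ
  ΔH_1 = 6525 − 8644 = −2119 kJ
Reaction 2:
  Bonds broken (reactants):
    C≡C: 2 × 856 = 1712
    C-H: 4 × 423 = 1692
    O=O: 5 × 485 = 2425
    Σ(broken) = 5829 kJ
  Bonds formed (products):
    C=O: 8 × 810 = 6480
    O-H: 4 × 473 = 1892
    Σ(formed) = 8372 kJ
  ΔH_2 = 5829 − 8372 = −2543 kJ
ΔH_1 − ΔH_2 = +424 kJ, so reaction 2 has the more negative ΔH; |ΔH_1 − ΔH_2| = 424 kJ.

Reaction 2, by 424 kJ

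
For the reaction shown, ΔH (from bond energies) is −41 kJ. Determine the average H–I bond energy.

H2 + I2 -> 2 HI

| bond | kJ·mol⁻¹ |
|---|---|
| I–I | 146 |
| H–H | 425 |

D(H–I) ≈ 306 kJ/mol

Let D be the H–I bond energy.
Σ(broken) = 1×425 + 1×146 = 571
Σ(formed) = 2×D = 2D
ΔH = Σ(broken) − Σ(formed) = (571) − (2D) = +571 − 2D
Setting this equal to −41 kJ gives 2D = 612, so D = 306 kJ/mol.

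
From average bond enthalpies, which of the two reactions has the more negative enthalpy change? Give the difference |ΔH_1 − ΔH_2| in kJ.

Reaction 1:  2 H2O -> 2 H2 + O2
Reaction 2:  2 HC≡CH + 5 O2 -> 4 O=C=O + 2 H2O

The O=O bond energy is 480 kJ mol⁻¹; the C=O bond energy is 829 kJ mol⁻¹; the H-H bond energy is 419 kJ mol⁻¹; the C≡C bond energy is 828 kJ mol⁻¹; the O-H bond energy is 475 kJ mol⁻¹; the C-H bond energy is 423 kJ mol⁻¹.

Reaction 2, by 3366 kJ

Reaction 1:
  Bonds broken (reactants):
    O-H: 4 × 475 = 1900
    Σ(broken) = 1900 kJ
  Bonds formed (products):
    H-H: 2 × 419 = 838
    O=O: 1 × 480 = 480
    Σ(formed) = 1318 kJ
  ΔH_1 = 1900 − 1318 = +582 kJ
Reaction 2:
  Bonds broken (reactants):
    C≡C: 2 × 828 = 1656
    C-H: 4 × 423 = 1692
    O=O: 5 × 480 = 2400
    Σ(broken) = 5748 kJ
  Bonds formed (products):
    C=O: 8 × 829 = 6632
    O-H: 4 × 475 = 1900
    Σ(formed) = 8532 kJ
  ΔH_2 = 5748 − 8532 = −2784 kJ
ΔH_1 − ΔH_2 = +3366 kJ, so reaction 2 has the more negative ΔH; |ΔH_1 − ΔH_2| = 3366 kJ.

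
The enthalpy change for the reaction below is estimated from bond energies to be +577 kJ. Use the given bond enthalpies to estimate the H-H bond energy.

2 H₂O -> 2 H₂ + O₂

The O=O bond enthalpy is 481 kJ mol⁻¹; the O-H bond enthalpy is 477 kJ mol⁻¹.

D(H-H) ≈ 425 kJ/mol

Let D be the H-H bond energy.
Σ(broken) = 4×477 = 1908
Σ(formed) = 2×D + 1×481 = 481 + 2D
ΔH = Σ(broken) − Σ(formed) = (1908) − (481 + 2D) = +1427 − 2D
Setting this equal to +577 kJ gives 2D = 850, so D = 425 kJ/mol.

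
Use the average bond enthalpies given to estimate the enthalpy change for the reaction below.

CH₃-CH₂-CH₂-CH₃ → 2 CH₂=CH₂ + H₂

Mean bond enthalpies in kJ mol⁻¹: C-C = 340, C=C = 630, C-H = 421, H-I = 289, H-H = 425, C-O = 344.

ΔH ≈ +177 kJ

Bonds broken (reactants):
  C-C: 3 × 340 = 1020
  C-H: 10 × 421 = 4210
  Σ(broken) = 5230 kJ
Bonds formed (products):
  C-H: 8 × 421 = 3368
  C=C: 2 × 630 = 1260
  H-H: 1 × 425 = 425
  Σ(formed) = 5053 kJ
ΔH = Σ(broken) − Σ(formed) = 5230 − 5053 = +177 kJ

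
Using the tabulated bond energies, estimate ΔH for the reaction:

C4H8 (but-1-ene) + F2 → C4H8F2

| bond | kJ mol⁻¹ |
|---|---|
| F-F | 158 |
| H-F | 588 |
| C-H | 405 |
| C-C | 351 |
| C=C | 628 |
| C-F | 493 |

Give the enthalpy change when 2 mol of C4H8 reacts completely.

Bonds broken (reactants):
  C-C: 2 × 351 = 702
  C-H: 8 × 405 = 3240
  C=C: 1 × 628 = 628
  F-F: 1 × 158 = 158
  Σ(broken) = 4728 kJ
Bonds formed (products):
  C-C: 3 × 351 = 1053
  C-F: 2 × 493 = 986
  C-H: 8 × 405 = 3240
  Σ(formed) = 5279 kJ
ΔH = Σ(broken) − Σ(formed) = 4728 − 5279 = −551 kJ
For 2× the reaction as written: 2 × (−551) = −1102 kJ

ΔH = −1102 kJ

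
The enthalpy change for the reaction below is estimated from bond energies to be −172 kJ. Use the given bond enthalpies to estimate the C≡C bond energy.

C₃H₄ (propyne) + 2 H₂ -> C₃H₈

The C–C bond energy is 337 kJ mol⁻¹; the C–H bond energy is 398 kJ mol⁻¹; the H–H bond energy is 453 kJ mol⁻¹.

Let D be the C≡C bond energy.
Σ(broken) = 1×D + 1×337 + 4×398 + 2×453 = 2835 + D
Σ(formed) = 2×337 + 8×398 = 3858
ΔH = Σ(broken) − Σ(formed) = (2835 + D) − (3858) = −1023 + D
Setting this equal to −172 kJ gives D = 851 kJ/mol.

D(C≡C) ≈ 851 kJ/mol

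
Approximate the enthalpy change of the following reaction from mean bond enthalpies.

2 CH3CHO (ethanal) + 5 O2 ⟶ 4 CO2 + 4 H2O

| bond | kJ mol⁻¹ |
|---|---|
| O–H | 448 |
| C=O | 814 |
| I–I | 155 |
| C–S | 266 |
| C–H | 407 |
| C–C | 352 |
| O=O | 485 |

Bonds broken (reactants):
  C–C: 2 × 352 = 704
  C–H: 8 × 407 = 3256
  C=O: 2 × 814 = 1628
  O=O: 5 × 485 = 2425
  Σ(broken) = 8013 kJ
Bonds formed (products):
  C=O: 8 × 814 = 6512
  O–H: 8 × 448 = 3584
  Σ(formed) = 10096 kJ
ΔH = Σ(broken) − Σ(formed) = 8013 − 10096 = −2083 kJ

ΔH ≈ −2083 kJ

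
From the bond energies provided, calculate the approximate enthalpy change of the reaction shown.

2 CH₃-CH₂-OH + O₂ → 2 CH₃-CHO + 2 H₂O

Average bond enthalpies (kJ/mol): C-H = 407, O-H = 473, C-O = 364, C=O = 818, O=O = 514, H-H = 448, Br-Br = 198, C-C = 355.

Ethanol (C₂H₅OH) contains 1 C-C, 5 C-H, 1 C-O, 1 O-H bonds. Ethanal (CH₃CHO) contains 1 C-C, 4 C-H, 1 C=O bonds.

ΔH ≈ −526 kJ

Bonds broken (reactants):
  C-C: 2 × 355 = 710
  C-H: 10 × 407 = 4070
  C-O: 2 × 364 = 728
  O-H: 2 × 473 = 946
  O=O: 1 × 514 = 514
  Σ(broken) = 6968 kJ
Bonds formed (products):
  C-C: 2 × 355 = 710
  C-H: 8 × 407 = 3256
  C=O: 2 × 818 = 1636
  O-H: 4 × 473 = 1892
  Σ(formed) = 7494 kJ
ΔH = Σ(broken) − Σ(formed) = 6968 − 7494 = −526 kJ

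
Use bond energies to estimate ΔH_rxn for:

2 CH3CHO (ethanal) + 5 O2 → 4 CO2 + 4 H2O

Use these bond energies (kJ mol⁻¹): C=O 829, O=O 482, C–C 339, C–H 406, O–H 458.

ΔH ≈ −2302 kJ

Bonds broken (reactants):
  C–C: 2 × 339 = 678
  C–H: 8 × 406 = 3248
  C=O: 2 × 829 = 1658
  O=O: 5 × 482 = 2410
  Σ(broken) = 7994 kJ
Bonds formed (products):
  C=O: 8 × 829 = 6632
  O–H: 8 × 458 = 3664
  Σ(formed) = 10296 kJ
ΔH = Σ(broken) − Σ(formed) = 7994 − 10296 = −2302 kJ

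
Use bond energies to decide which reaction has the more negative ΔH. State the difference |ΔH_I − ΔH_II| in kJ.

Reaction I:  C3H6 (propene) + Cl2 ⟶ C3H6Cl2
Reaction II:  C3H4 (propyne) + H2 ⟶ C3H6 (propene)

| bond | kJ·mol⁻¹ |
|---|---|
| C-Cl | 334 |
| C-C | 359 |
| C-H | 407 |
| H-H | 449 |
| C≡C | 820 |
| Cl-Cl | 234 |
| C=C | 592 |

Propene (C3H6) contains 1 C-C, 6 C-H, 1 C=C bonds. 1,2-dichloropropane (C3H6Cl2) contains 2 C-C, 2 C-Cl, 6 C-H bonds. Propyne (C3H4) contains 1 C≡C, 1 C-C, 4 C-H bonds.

Reaction I, by 64 kJ

Reaction I:
  Bonds broken (reactants):
    C-C: 1 × 359 = 359
    C-H: 6 × 407 = 2442
    C=C: 1 × 592 = 592
    Cl-Cl: 1 × 234 = 234
    Σ(broken) = 3627 kJ
  Bonds formed (products):
    C-C: 2 × 359 = 718
    C-Cl: 2 × 334 = 668
    C-H: 6 × 407 = 2442
    Σ(formed) = 3828 kJ
  ΔH_I = 3627 − 3828 = −201 kJ
Reaction II:
  Bonds broken (reactants):
    C≡C: 1 × 820 = 820
    C-C: 1 × 359 = 359
    C-H: 4 × 407 = 1628
    H-H: 1 × 449 = 449
    Σ(broken) = 3256 kJ
  Bonds formed (products):
    C-C: 1 × 359 = 359
    C-H: 6 × 407 = 2442
    C=C: 1 × 592 = 592
    Σ(formed) = 3393 kJ
  ΔH_II = 3256 − 3393 = −137 kJ
ΔH_I − ΔH_II = −64 kJ, so reaction I has the more negative ΔH; |ΔH_I − ΔH_II| = 64 kJ.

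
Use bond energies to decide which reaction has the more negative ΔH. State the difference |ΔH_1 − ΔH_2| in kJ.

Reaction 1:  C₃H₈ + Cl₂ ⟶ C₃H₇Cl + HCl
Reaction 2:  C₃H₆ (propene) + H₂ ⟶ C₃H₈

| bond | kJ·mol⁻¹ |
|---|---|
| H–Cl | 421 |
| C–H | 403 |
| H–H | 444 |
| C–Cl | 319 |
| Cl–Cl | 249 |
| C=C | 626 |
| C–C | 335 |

Reaction 1, by 17 kJ

Reaction 1:
  Bonds broken (reactants):
    C–C: 2 × 335 = 670
    C–H: 8 × 403 = 3224
    Cl–Cl: 1 × 249 = 249
    Σ(broken) = 4143 kJ
  Bonds formed (products):
    C–C: 2 × 335 = 670
    C–Cl: 1 × 319 = 319
    C–H: 7 × 403 = 2821
    H–Cl: 1 × 421 = 421
    Σ(formed) = 4231 kJ
  ΔH_1 = 4143 − 4231 = −88 kJ
Reaction 2:
  Bonds broken (reactants):
    C–C: 1 × 335 = 335
    C–H: 6 × 403 = 2418
    C=C: 1 × 626 = 626
    H–H: 1 × 444 = 444
    Σ(broken) = 3823 kJ
  Bonds formed (products):
    C–C: 2 × 335 = 670
    C–H: 8 × 403 = 3224
    Σ(formed) = 3894 kJ
  ΔH_2 = 3823 − 3894 = −71 kJ
ΔH_1 − ΔH_2 = −17 kJ, so reaction 1 has the more negative ΔH; |ΔH_1 − ΔH_2| = 17 kJ.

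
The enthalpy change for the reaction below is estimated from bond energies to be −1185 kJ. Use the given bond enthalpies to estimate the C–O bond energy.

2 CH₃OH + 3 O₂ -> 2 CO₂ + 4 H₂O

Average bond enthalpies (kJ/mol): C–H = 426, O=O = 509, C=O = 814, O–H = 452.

Let D be the C–O bond energy.
Σ(broken) = 6×426 + 2×D + 2×452 + 3×509 = 4987 + 2D
Σ(formed) = 4×814 + 8×452 = 6872
ΔH = Σ(broken) − Σ(formed) = (4987 + 2D) − (6872) = −1885 + 2D
Setting this equal to −1185 kJ gives 2D = 700, so D = 350 kJ/mol.

D(C–O) ≈ 350 kJ/mol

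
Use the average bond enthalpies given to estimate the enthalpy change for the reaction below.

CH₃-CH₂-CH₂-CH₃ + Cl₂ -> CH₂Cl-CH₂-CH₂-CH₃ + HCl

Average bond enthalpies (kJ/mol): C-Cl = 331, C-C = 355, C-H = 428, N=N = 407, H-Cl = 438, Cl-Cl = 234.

Bonds broken (reactants):
  C-C: 3 × 355 = 1065
  C-H: 10 × 428 = 4280
  Cl-Cl: 1 × 234 = 234
  Σ(broken) = 5579 kJ
Bonds formed (products):
  C-C: 3 × 355 = 1065
  C-Cl: 1 × 331 = 331
  C-H: 9 × 428 = 3852
  H-Cl: 1 × 438 = 438
  Σ(formed) = 5686 kJ
ΔH = Σ(broken) − Σ(formed) = 5579 − 5686 = −107 kJ

ΔH ≈ −107 kJ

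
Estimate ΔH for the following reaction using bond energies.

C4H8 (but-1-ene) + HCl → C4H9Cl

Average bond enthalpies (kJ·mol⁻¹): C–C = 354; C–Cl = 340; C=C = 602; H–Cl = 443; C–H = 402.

ΔH ≈ −51 kJ

Bonds broken (reactants):
  C–C: 2 × 354 = 708
  C–H: 8 × 402 = 3216
  C=C: 1 × 602 = 602
  H–Cl: 1 × 443 = 443
  Σ(broken) = 4969 kJ
Bonds formed (products):
  C–C: 3 × 354 = 1062
  C–Cl: 1 × 340 = 340
  C–H: 9 × 402 = 3618
  Σ(formed) = 5020 kJ
ΔH = Σ(broken) − Σ(formed) = 4969 − 5020 = −51 kJ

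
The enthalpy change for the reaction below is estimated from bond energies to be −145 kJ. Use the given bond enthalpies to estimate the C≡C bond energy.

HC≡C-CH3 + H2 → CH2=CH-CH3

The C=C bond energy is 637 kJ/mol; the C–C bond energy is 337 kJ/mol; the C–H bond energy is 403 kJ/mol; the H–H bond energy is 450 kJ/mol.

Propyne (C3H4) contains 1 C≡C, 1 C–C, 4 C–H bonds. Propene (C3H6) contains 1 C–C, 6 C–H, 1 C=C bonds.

D(C≡C) ≈ 848 kJ/mol

Let D be the C≡C bond energy.
Σ(broken) = 1×D + 1×337 + 4×403 + 1×450 = 2399 + D
Σ(formed) = 1×337 + 6×403 + 1×637 = 3392
ΔH = Σ(broken) − Σ(formed) = (2399 + D) − (3392) = −993 + D
Setting this equal to −145 kJ gives D = 848 kJ/mol.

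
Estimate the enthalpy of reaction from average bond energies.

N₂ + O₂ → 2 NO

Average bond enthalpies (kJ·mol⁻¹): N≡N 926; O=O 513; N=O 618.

ΔH ≈ +203 kJ

Bonds broken (reactants):
  N≡N: 1 × 926 = 926
  O=O: 1 × 513 = 513
  Σ(broken) = 1439 kJ
Bonds formed (products):
  N=O: 2 × 618 = 1236
  Σ(formed) = 1236 kJ
ΔH = Σ(broken) − Σ(formed) = 1439 − 1236 = +203 kJ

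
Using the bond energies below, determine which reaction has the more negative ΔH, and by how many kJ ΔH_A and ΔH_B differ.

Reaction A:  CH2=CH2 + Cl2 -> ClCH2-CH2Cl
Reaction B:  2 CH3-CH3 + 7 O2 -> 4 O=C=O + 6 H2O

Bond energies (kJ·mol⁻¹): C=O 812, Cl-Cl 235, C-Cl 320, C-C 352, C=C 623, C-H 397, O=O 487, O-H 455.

Reaction B, by 2945 kJ

Reaction A:
  Bonds broken (reactants):
    C-H: 4 × 397 = 1588
    C=C: 1 × 623 = 623
    Cl-Cl: 1 × 235 = 235
    Σ(broken) = 2446 kJ
  Bonds formed (products):
    C-C: 1 × 352 = 352
    C-Cl: 2 × 320 = 640
    C-H: 4 × 397 = 1588
    Σ(formed) = 2580 kJ
  ΔH_A = 2446 − 2580 = −134 kJ
Reaction B:
  Bonds broken (reactants):
    C-C: 2 × 352 = 704
    C-H: 12 × 397 = 4764
    O=O: 7 × 487 = 3409
    Σ(broken) = 8877 kJ
  Bonds formed (products):
    C=O: 8 × 812 = 6496
    O-H: 12 × 455 = 5460
    Σ(formed) = 11956 kJ
  ΔH_B = 8877 − 11956 = −3079 kJ
ΔH_A − ΔH_B = +2945 kJ, so reaction B has the more negative ΔH; |ΔH_A − ΔH_B| = 2945 kJ.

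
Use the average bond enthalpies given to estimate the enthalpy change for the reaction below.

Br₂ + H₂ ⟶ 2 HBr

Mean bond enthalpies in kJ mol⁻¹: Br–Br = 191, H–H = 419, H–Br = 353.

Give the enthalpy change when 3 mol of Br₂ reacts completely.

Bonds broken (reactants):
  Br–Br: 1 × 191 = 191
  H–H: 1 × 419 = 419
  Σ(broken) = 610 kJ
Bonds formed (products):
  H–Br: 2 × 353 = 706
  Σ(formed) = 706 kJ
ΔH = Σ(broken) − Σ(formed) = 610 − 706 = −96 kJ
For 3× the reaction as written: 3 × (−96) = −288 kJ

ΔH = −288 kJ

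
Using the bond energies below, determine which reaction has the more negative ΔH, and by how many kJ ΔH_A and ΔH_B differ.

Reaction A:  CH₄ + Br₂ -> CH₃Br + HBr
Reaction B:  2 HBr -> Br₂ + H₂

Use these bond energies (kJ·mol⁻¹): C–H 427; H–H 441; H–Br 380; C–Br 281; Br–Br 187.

Reaction A, by 179 kJ

Reaction A:
  Bonds broken (reactants):
    Br–Br: 1 × 187 = 187
    C–H: 4 × 427 = 1708
    Σ(broken) = 1895 kJ
  Bonds formed (products):
    C–Br: 1 × 281 = 281
    C–H: 3 × 427 = 1281
    H–Br: 1 × 380 = 380
    Σ(formed) = 1942 kJ
  ΔH_A = 1895 − 1942 = −47 kJ
Reaction B:
  Bonds broken (reactants):
    H–Br: 2 × 380 = 760
    Σ(broken) = 760 kJ
  Bonds formed (products):
    Br–Br: 1 × 187 = 187
    H–H: 1 × 441 = 441
    Σ(formed) = 628 kJ
  ΔH_B = 760 − 628 = +132 kJ
ΔH_A − ΔH_B = −179 kJ, so reaction A has the more negative ΔH; |ΔH_A − ΔH_B| = 179 kJ.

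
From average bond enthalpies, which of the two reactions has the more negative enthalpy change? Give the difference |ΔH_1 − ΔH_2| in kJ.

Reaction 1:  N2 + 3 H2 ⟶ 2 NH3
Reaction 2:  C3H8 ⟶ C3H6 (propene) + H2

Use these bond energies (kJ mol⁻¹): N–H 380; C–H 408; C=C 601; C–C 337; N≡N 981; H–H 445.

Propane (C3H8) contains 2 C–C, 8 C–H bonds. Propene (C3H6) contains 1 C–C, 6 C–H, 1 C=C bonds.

Reaction 1:
  Bonds broken (reactants):
    H–H: 3 × 445 = 1335
    N≡N: 1 × 981 = 981
    Σ(broken) = 2316 kJ
  Bonds formed (products):
    N–H: 6 × 380 = 2280
    Σ(formed) = 2280 kJ
  ΔH_1 = 2316 − 2280 = +36 kJ
Reaction 2:
  Bonds broken (reactants):
    C–C: 2 × 337 = 674
    C–H: 8 × 408 = 3264
    Σ(broken) = 3938 kJ
  Bonds formed (products):
    C–C: 1 × 337 = 337
    C–H: 6 × 408 = 2448
    C=C: 1 × 601 = 601
    H–H: 1 × 445 = 445
    Σ(formed) = 3831 kJ
  ΔH_2 = 3938 − 3831 = +107 kJ
ΔH_1 − ΔH_2 = −71 kJ, so reaction 1 has the more negative ΔH; |ΔH_1 − ΔH_2| = 71 kJ.

Reaction 1, by 71 kJ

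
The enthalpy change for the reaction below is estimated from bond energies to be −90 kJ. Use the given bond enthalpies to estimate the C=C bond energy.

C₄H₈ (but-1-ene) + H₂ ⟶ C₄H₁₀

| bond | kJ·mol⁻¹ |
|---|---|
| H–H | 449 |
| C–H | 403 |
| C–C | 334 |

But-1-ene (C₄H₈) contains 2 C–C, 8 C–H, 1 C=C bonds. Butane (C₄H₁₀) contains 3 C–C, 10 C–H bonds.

Let D be the C=C bond energy.
Σ(broken) = 2×334 + 8×403 + 1×D + 1×449 = 4341 + D
Σ(formed) = 3×334 + 10×403 = 5032
ΔH = Σ(broken) − Σ(formed) = (4341 + D) − (5032) = −691 + D
Setting this equal to −90 kJ gives D = 601 kJ/mol.

D(C=C) ≈ 601 kJ/mol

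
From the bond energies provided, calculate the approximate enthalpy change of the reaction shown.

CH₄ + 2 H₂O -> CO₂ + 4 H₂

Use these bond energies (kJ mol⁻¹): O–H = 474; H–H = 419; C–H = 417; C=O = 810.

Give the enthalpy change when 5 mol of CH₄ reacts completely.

Bonds broken (reactants):
  C–H: 4 × 417 = 1668
  O–H: 4 × 474 = 1896
  Σ(broken) = 3564 kJ
Bonds formed (products):
  C=O: 2 × 810 = 1620
  H–H: 4 × 419 = 1676
  Σ(formed) = 3296 kJ
ΔH = Σ(broken) − Σ(formed) = 3564 − 3296 = +268 kJ
For 5× the reaction as written: 5 × (+268) = +1340 kJ

ΔH = +1340 kJ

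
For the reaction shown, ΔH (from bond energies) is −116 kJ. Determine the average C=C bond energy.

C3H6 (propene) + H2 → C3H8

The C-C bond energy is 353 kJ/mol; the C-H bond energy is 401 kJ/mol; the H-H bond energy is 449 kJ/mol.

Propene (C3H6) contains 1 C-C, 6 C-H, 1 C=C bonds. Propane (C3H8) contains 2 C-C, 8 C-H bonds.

D(C=C) ≈ 590 kJ/mol

Let D be the C=C bond energy.
Σ(broken) = 1×353 + 6×401 + 1×D + 1×449 = 3208 + D
Σ(formed) = 2×353 + 8×401 = 3914
ΔH = Σ(broken) − Σ(formed) = (3208 + D) − (3914) = −706 + D
Setting this equal to −116 kJ gives D = 590 kJ/mol.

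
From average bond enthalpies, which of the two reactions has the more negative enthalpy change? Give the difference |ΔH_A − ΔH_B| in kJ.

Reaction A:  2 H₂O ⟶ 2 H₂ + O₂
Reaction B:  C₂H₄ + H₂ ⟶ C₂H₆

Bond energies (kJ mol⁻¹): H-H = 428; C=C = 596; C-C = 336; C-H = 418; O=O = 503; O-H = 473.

Reaction A:
  Bonds broken (reactants):
    O-H: 4 × 473 = 1892
    Σ(broken) = 1892 kJ
  Bonds formed (products):
    H-H: 2 × 428 = 856
    O=O: 1 × 503 = 503
    Σ(formed) = 1359 kJ
  ΔH_A = 1892 − 1359 = +533 kJ
Reaction B:
  Bonds broken (reactants):
    C-H: 4 × 418 = 1672
    C=C: 1 × 596 = 596
    H-H: 1 × 428 = 428
    Σ(broken) = 2696 kJ
  Bonds formed (products):
    C-C: 1 × 336 = 336
    C-H: 6 × 418 = 2508
    Σ(formed) = 2844 kJ
  ΔH_B = 2696 − 2844 = −148 kJ
ΔH_A − ΔH_B = +681 kJ, so reaction B has the more negative ΔH; |ΔH_A − ΔH_B| = 681 kJ.

Reaction B, by 681 kJ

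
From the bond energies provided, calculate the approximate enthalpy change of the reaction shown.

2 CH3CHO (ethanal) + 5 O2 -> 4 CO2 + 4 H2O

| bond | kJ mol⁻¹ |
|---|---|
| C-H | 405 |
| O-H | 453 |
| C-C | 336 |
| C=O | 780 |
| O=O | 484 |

ΔH ≈ −1972 kJ

Bonds broken (reactants):
  C-C: 2 × 336 = 672
  C-H: 8 × 405 = 3240
  C=O: 2 × 780 = 1560
  O=O: 5 × 484 = 2420
  Σ(broken) = 7892 kJ
Bonds formed (products):
  C=O: 8 × 780 = 6240
  O-H: 8 × 453 = 3624
  Σ(formed) = 9864 kJ
ΔH = Σ(broken) − Σ(formed) = 7892 − 9864 = −1972 kJ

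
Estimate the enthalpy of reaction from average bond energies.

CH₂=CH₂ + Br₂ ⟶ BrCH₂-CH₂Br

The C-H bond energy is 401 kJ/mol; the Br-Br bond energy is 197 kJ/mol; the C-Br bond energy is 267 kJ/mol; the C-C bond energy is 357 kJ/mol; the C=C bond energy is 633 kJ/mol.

Bonds broken (reactants):
  Br-Br: 1 × 197 = 197
  C-H: 4 × 401 = 1604
  C=C: 1 × 633 = 633
  Σ(broken) = 2434 kJ
Bonds formed (products):
  C-Br: 2 × 267 = 534
  C-C: 1 × 357 = 357
  C-H: 4 × 401 = 1604
  Σ(formed) = 2495 kJ
ΔH = Σ(broken) − Σ(formed) = 2434 − 2495 = −61 kJ

ΔH ≈ −61 kJ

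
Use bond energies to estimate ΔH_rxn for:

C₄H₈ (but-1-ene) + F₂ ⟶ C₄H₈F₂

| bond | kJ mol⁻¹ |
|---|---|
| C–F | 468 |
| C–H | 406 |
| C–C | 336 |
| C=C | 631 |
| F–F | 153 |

Bonds broken (reactants):
  C–C: 2 × 336 = 672
  C–H: 8 × 406 = 3248
  C=C: 1 × 631 = 631
  F–F: 1 × 153 = 153
  Σ(broken) = 4704 kJ
Bonds formed (products):
  C–C: 3 × 336 = 1008
  C–F: 2 × 468 = 936
  C–H: 8 × 406 = 3248
  Σ(formed) = 5192 kJ
ΔH = Σ(broken) − Σ(formed) = 4704 − 5192 = −488 kJ

ΔH ≈ −488 kJ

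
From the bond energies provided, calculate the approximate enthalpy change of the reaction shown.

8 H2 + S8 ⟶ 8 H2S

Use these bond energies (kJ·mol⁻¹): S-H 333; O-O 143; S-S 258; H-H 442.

ΔH ≈ +272 kJ

Bonds broken (reactants):
  H-H: 8 × 442 = 3536
  S-S: 8 × 258 = 2064
  Σ(broken) = 5600 kJ
Bonds formed (products):
  S-H: 16 × 333 = 5328
  Σ(formed) = 5328 kJ
ΔH = Σ(broken) − Σ(formed) = 5600 − 5328 = +272 kJ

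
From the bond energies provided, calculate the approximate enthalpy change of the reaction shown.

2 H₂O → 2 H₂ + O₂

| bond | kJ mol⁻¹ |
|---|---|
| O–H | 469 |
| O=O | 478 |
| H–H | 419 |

Bonds broken (reactants):
  O–H: 4 × 469 = 1876
  Σ(broken) = 1876 kJ
Bonds formed (products):
  H–H: 2 × 419 = 838
  O=O: 1 × 478 = 478
  Σ(formed) = 1316 kJ
ΔH = Σ(broken) − Σ(formed) = 1876 − 1316 = +560 kJ

ΔH ≈ +560 kJ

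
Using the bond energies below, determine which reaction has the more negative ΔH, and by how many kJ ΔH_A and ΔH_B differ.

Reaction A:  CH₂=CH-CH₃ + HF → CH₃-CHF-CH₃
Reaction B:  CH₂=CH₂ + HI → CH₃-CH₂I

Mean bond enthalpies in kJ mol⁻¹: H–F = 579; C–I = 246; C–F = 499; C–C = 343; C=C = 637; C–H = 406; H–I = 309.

Reaction B, by 17 kJ

Reaction A:
  Bonds broken (reactants):
    C–C: 1 × 343 = 343
    C–H: 6 × 406 = 2436
    C=C: 1 × 637 = 637
    H–F: 1 × 579 = 579
    Σ(broken) = 3995 kJ
  Bonds formed (products):
    C–C: 2 × 343 = 686
    C–F: 1 × 499 = 499
    C–H: 7 × 406 = 2842
    Σ(formed) = 4027 kJ
  ΔH_A = 3995 − 4027 = −32 kJ
Reaction B:
  Bonds broken (reactants):
    C–H: 4 × 406 = 1624
    C=C: 1 × 637 = 637
    H–I: 1 × 309 = 309
    Σ(broken) = 2570 kJ
  Bonds formed (products):
    C–C: 1 × 343 = 343
    C–H: 5 × 406 = 2030
    C–I: 1 × 246 = 246
    Σ(formed) = 2619 kJ
  ΔH_B = 2570 − 2619 = −49 kJ
ΔH_A − ΔH_B = +17 kJ, so reaction B has the more negative ΔH; |ΔH_A − ΔH_B| = 17 kJ.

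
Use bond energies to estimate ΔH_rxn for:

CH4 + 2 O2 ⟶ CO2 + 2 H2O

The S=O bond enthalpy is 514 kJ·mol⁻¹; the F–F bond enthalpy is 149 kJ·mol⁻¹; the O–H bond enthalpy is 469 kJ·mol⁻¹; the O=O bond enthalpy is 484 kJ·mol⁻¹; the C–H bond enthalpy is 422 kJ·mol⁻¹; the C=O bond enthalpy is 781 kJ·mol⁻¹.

ΔH ≈ −782 kJ

Bonds broken (reactants):
  C–H: 4 × 422 = 1688
  O=O: 2 × 484 = 968
  Σ(broken) = 2656 kJ
Bonds formed (products):
  C=O: 2 × 781 = 1562
  O–H: 4 × 469 = 1876
  Σ(formed) = 3438 kJ
ΔH = Σ(broken) − Σ(formed) = 2656 − 3438 = −782 kJ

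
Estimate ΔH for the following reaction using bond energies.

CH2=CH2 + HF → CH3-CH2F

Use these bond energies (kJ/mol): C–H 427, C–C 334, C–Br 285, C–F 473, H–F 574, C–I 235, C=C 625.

ΔH ≈ −35 kJ

Bonds broken (reactants):
  C–H: 4 × 427 = 1708
  C=C: 1 × 625 = 625
  H–F: 1 × 574 = 574
  Σ(broken) = 2907 kJ
Bonds formed (products):
  C–C: 1 × 334 = 334
  C–F: 1 × 473 = 473
  C–H: 5 × 427 = 2135
  Σ(formed) = 2942 kJ
ΔH = Σ(broken) − Σ(formed) = 2907 − 2942 = −35 kJ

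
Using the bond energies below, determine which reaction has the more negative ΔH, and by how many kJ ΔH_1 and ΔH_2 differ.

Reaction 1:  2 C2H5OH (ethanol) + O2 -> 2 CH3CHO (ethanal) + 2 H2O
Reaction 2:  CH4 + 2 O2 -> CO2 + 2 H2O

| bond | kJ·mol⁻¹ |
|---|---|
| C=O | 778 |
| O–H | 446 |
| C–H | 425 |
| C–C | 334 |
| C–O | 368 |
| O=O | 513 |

Reaction 2, by 265 kJ

Reaction 1:
  Bonds broken (reactants):
    C–C: 2 × 334 = 668
    C–H: 10 × 425 = 4250
    C–O: 2 × 368 = 736
    O–H: 2 × 446 = 892
    O=O: 1 × 513 = 513
    Σ(broken) = 7059 kJ
  Bonds formed (products):
    C–C: 2 × 334 = 668
    C–H: 8 × 425 = 3400
    C=O: 2 × 778 = 1556
    O–H: 4 × 446 = 1784
    Σ(formed) = 7408 kJ
  ΔH_1 = 7059 − 7408 = −349 kJ
Reaction 2:
  Bonds broken (reactants):
    C–H: 4 × 425 = 1700
    O=O: 2 × 513 = 1026
    Σ(broken) = 2726 kJ
  Bonds formed (products):
    C=O: 2 × 778 = 1556
    O–H: 4 × 446 = 1784
    Σ(formed) = 3340 kJ
  ΔH_2 = 2726 − 3340 = −614 kJ
ΔH_1 − ΔH_2 = +265 kJ, so reaction 2 has the more negative ΔH; |ΔH_1 − ΔH_2| = 265 kJ.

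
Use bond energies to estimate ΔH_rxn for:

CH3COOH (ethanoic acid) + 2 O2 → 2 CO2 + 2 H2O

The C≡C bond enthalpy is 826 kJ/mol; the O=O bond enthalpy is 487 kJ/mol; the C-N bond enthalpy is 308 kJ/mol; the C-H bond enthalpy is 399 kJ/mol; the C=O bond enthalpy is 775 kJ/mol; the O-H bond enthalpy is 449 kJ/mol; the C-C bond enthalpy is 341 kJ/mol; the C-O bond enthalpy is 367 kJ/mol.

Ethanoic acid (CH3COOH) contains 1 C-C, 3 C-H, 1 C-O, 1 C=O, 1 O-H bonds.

Bonds broken (reactants):
  C-C: 1 × 341 = 341
  C-H: 3 × 399 = 1197
  C-O: 1 × 367 = 367
  C=O: 1 × 775 = 775
  O-H: 1 × 449 = 449
  O=O: 2 × 487 = 974
  Σ(broken) = 4103 kJ
Bonds formed (products):
  C=O: 4 × 775 = 3100
  O-H: 4 × 449 = 1796
  Σ(formed) = 4896 kJ
ΔH = Σ(broken) − Σ(formed) = 4103 − 4896 = −793 kJ

ΔH ≈ −793 kJ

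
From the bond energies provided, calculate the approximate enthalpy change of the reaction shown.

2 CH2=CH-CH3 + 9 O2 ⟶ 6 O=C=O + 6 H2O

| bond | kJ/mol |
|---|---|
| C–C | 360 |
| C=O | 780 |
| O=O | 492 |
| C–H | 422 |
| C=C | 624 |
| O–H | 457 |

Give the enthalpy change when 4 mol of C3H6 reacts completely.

ΔH = −6768 kJ

Bonds broken (reactants):
  C–C: 2 × 360 = 720
  C–H: 12 × 422 = 5064
  C=C: 2 × 624 = 1248
  O=O: 9 × 492 = 4428
  Σ(broken) = 11460 kJ
Bonds formed (products):
  C=O: 12 × 780 = 9360
  O–H: 12 × 457 = 5484
  Σ(formed) = 14844 kJ
ΔH = Σ(broken) − Σ(formed) = 11460 − 14844 = −3384 kJ
For 2× the reaction as written: 2 × (−3384) = −6768 kJ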